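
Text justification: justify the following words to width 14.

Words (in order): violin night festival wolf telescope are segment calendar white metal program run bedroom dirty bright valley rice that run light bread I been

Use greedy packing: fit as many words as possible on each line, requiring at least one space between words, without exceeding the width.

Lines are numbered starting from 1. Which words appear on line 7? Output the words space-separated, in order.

Answer: run bedroom

Derivation:
Line 1: ['violin', 'night'] (min_width=12, slack=2)
Line 2: ['festival', 'wolf'] (min_width=13, slack=1)
Line 3: ['telescope', 'are'] (min_width=13, slack=1)
Line 4: ['segment'] (min_width=7, slack=7)
Line 5: ['calendar', 'white'] (min_width=14, slack=0)
Line 6: ['metal', 'program'] (min_width=13, slack=1)
Line 7: ['run', 'bedroom'] (min_width=11, slack=3)
Line 8: ['dirty', 'bright'] (min_width=12, slack=2)
Line 9: ['valley', 'rice'] (min_width=11, slack=3)
Line 10: ['that', 'run', 'light'] (min_width=14, slack=0)
Line 11: ['bread', 'I', 'been'] (min_width=12, slack=2)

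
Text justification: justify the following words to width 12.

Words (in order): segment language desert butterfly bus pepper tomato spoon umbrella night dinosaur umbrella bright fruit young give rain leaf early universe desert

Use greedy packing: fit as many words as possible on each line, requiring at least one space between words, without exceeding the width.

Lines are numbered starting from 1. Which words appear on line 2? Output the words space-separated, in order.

Line 1: ['segment'] (min_width=7, slack=5)
Line 2: ['language'] (min_width=8, slack=4)
Line 3: ['desert'] (min_width=6, slack=6)
Line 4: ['butterfly'] (min_width=9, slack=3)
Line 5: ['bus', 'pepper'] (min_width=10, slack=2)
Line 6: ['tomato', 'spoon'] (min_width=12, slack=0)
Line 7: ['umbrella'] (min_width=8, slack=4)
Line 8: ['night'] (min_width=5, slack=7)
Line 9: ['dinosaur'] (min_width=8, slack=4)
Line 10: ['umbrella'] (min_width=8, slack=4)
Line 11: ['bright', 'fruit'] (min_width=12, slack=0)
Line 12: ['young', 'give'] (min_width=10, slack=2)
Line 13: ['rain', 'leaf'] (min_width=9, slack=3)
Line 14: ['early'] (min_width=5, slack=7)
Line 15: ['universe'] (min_width=8, slack=4)
Line 16: ['desert'] (min_width=6, slack=6)

Answer: language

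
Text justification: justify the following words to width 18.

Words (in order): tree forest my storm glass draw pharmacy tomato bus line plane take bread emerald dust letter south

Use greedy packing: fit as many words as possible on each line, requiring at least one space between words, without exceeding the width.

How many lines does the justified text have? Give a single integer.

Answer: 6

Derivation:
Line 1: ['tree', 'forest', 'my'] (min_width=14, slack=4)
Line 2: ['storm', 'glass', 'draw'] (min_width=16, slack=2)
Line 3: ['pharmacy', 'tomato'] (min_width=15, slack=3)
Line 4: ['bus', 'line', 'plane'] (min_width=14, slack=4)
Line 5: ['take', 'bread', 'emerald'] (min_width=18, slack=0)
Line 6: ['dust', 'letter', 'south'] (min_width=17, slack=1)
Total lines: 6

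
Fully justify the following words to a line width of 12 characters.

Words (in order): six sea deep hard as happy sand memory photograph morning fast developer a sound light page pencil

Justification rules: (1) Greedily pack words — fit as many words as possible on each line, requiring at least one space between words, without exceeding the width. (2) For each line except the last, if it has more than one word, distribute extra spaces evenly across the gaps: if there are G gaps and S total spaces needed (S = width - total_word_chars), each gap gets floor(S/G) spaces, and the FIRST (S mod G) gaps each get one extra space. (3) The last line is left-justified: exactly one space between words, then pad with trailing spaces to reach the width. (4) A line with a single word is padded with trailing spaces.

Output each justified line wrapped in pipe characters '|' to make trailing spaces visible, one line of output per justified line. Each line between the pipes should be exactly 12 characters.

Answer: |six sea deep|
|hard      as|
|happy   sand|
|memory      |
|photograph  |
|morning fast|
|developer  a|
|sound  light|
|page pencil |

Derivation:
Line 1: ['six', 'sea', 'deep'] (min_width=12, slack=0)
Line 2: ['hard', 'as'] (min_width=7, slack=5)
Line 3: ['happy', 'sand'] (min_width=10, slack=2)
Line 4: ['memory'] (min_width=6, slack=6)
Line 5: ['photograph'] (min_width=10, slack=2)
Line 6: ['morning', 'fast'] (min_width=12, slack=0)
Line 7: ['developer', 'a'] (min_width=11, slack=1)
Line 8: ['sound', 'light'] (min_width=11, slack=1)
Line 9: ['page', 'pencil'] (min_width=11, slack=1)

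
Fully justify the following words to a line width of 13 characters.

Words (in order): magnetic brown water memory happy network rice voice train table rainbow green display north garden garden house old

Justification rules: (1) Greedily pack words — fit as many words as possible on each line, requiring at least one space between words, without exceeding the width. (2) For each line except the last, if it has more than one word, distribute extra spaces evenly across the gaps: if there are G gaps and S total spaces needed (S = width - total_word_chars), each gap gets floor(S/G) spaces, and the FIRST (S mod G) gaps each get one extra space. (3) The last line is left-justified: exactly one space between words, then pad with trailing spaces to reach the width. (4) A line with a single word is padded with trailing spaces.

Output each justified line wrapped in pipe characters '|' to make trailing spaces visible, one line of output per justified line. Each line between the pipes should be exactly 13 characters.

Line 1: ['magnetic'] (min_width=8, slack=5)
Line 2: ['brown', 'water'] (min_width=11, slack=2)
Line 3: ['memory', 'happy'] (min_width=12, slack=1)
Line 4: ['network', 'rice'] (min_width=12, slack=1)
Line 5: ['voice', 'train'] (min_width=11, slack=2)
Line 6: ['table', 'rainbow'] (min_width=13, slack=0)
Line 7: ['green', 'display'] (min_width=13, slack=0)
Line 8: ['north', 'garden'] (min_width=12, slack=1)
Line 9: ['garden', 'house'] (min_width=12, slack=1)
Line 10: ['old'] (min_width=3, slack=10)

Answer: |magnetic     |
|brown   water|
|memory  happy|
|network  rice|
|voice   train|
|table rainbow|
|green display|
|north  garden|
|garden  house|
|old          |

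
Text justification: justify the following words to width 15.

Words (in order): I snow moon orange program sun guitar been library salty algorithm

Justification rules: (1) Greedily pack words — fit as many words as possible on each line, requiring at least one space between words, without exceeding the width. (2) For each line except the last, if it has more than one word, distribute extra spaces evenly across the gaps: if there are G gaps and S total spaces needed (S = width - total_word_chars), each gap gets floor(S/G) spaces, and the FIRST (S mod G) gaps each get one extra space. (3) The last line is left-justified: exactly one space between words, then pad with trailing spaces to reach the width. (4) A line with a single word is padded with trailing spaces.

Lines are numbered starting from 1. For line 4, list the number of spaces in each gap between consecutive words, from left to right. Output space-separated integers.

Answer: 3

Derivation:
Line 1: ['I', 'snow', 'moon'] (min_width=11, slack=4)
Line 2: ['orange', 'program'] (min_width=14, slack=1)
Line 3: ['sun', 'guitar', 'been'] (min_width=15, slack=0)
Line 4: ['library', 'salty'] (min_width=13, slack=2)
Line 5: ['algorithm'] (min_width=9, slack=6)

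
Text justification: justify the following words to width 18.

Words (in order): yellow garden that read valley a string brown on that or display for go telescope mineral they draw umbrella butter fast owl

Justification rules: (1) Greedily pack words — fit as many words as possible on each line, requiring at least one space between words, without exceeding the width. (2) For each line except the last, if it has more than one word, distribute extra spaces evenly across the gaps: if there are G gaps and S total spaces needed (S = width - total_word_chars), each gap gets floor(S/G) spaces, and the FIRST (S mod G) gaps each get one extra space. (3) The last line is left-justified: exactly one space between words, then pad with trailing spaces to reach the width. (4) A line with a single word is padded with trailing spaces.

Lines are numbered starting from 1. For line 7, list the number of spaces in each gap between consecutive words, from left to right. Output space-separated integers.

Answer: 4

Derivation:
Line 1: ['yellow', 'garden', 'that'] (min_width=18, slack=0)
Line 2: ['read', 'valley', 'a'] (min_width=13, slack=5)
Line 3: ['string', 'brown', 'on'] (min_width=15, slack=3)
Line 4: ['that', 'or', 'display'] (min_width=15, slack=3)
Line 5: ['for', 'go', 'telescope'] (min_width=16, slack=2)
Line 6: ['mineral', 'they', 'draw'] (min_width=17, slack=1)
Line 7: ['umbrella', 'butter'] (min_width=15, slack=3)
Line 8: ['fast', 'owl'] (min_width=8, slack=10)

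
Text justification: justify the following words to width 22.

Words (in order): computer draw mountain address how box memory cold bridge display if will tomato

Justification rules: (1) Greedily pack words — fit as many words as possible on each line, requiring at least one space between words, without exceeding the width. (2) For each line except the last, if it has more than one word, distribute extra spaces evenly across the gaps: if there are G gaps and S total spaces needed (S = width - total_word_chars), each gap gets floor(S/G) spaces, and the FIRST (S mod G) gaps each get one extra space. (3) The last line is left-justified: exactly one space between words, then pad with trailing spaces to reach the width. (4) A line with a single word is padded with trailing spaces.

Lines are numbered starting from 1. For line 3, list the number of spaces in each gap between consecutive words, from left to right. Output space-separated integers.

Answer: 1 1 1

Derivation:
Line 1: ['computer', 'draw', 'mountain'] (min_width=22, slack=0)
Line 2: ['address', 'how', 'box', 'memory'] (min_width=22, slack=0)
Line 3: ['cold', 'bridge', 'display', 'if'] (min_width=22, slack=0)
Line 4: ['will', 'tomato'] (min_width=11, slack=11)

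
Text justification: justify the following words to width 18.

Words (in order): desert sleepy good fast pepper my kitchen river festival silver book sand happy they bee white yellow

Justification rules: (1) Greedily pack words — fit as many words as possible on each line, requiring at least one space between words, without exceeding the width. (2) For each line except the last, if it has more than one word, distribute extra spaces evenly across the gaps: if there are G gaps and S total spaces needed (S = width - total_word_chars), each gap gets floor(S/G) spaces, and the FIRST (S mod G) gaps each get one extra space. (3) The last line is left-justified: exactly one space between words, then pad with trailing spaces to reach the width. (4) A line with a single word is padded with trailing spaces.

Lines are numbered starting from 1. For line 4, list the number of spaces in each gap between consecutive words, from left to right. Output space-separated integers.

Line 1: ['desert', 'sleepy', 'good'] (min_width=18, slack=0)
Line 2: ['fast', 'pepper', 'my'] (min_width=14, slack=4)
Line 3: ['kitchen', 'river'] (min_width=13, slack=5)
Line 4: ['festival', 'silver'] (min_width=15, slack=3)
Line 5: ['book', 'sand', 'happy'] (min_width=15, slack=3)
Line 6: ['they', 'bee', 'white'] (min_width=14, slack=4)
Line 7: ['yellow'] (min_width=6, slack=12)

Answer: 4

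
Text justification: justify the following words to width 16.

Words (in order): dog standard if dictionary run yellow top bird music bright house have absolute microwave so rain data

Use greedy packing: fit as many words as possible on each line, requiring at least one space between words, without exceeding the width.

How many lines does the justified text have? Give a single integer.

Line 1: ['dog', 'standard', 'if'] (min_width=15, slack=1)
Line 2: ['dictionary', 'run'] (min_width=14, slack=2)
Line 3: ['yellow', 'top', 'bird'] (min_width=15, slack=1)
Line 4: ['music', 'bright'] (min_width=12, slack=4)
Line 5: ['house', 'have'] (min_width=10, slack=6)
Line 6: ['absolute'] (min_width=8, slack=8)
Line 7: ['microwave', 'so'] (min_width=12, slack=4)
Line 8: ['rain', 'data'] (min_width=9, slack=7)
Total lines: 8

Answer: 8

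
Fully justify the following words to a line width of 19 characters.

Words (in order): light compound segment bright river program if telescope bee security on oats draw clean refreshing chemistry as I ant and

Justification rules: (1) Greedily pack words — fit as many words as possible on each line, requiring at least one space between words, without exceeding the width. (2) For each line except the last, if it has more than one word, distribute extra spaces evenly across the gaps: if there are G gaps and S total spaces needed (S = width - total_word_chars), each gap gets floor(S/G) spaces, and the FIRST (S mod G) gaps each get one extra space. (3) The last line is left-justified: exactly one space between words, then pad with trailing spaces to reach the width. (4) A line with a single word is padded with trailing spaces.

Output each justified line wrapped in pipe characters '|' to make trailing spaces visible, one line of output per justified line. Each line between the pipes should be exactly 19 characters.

Answer: |light      compound|
|segment      bright|
|river   program  if|
|telescope       bee|
|security   on  oats|
|draw          clean|
|refreshing         |
|chemistry  as I ant|
|and                |

Derivation:
Line 1: ['light', 'compound'] (min_width=14, slack=5)
Line 2: ['segment', 'bright'] (min_width=14, slack=5)
Line 3: ['river', 'program', 'if'] (min_width=16, slack=3)
Line 4: ['telescope', 'bee'] (min_width=13, slack=6)
Line 5: ['security', 'on', 'oats'] (min_width=16, slack=3)
Line 6: ['draw', 'clean'] (min_width=10, slack=9)
Line 7: ['refreshing'] (min_width=10, slack=9)
Line 8: ['chemistry', 'as', 'I', 'ant'] (min_width=18, slack=1)
Line 9: ['and'] (min_width=3, slack=16)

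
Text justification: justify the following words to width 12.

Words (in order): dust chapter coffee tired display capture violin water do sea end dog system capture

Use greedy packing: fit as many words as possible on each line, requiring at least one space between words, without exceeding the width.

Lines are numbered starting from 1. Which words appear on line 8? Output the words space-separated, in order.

Answer: capture

Derivation:
Line 1: ['dust', 'chapter'] (min_width=12, slack=0)
Line 2: ['coffee', 'tired'] (min_width=12, slack=0)
Line 3: ['display'] (min_width=7, slack=5)
Line 4: ['capture'] (min_width=7, slack=5)
Line 5: ['violin', 'water'] (min_width=12, slack=0)
Line 6: ['do', 'sea', 'end'] (min_width=10, slack=2)
Line 7: ['dog', 'system'] (min_width=10, slack=2)
Line 8: ['capture'] (min_width=7, slack=5)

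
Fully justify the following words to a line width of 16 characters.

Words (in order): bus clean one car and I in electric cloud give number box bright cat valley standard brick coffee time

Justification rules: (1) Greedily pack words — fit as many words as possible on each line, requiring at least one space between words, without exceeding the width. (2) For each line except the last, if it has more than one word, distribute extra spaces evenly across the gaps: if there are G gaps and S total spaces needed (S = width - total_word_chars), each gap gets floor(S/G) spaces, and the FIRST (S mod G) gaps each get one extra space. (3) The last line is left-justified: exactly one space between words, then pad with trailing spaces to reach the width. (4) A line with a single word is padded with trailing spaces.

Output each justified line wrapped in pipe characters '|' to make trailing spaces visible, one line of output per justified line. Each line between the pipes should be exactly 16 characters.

Answer: |bus   clean  one|
|car   and  I  in|
|electric   cloud|
|give  number box|
|bright       cat|
|valley  standard|
|brick     coffee|
|time            |

Derivation:
Line 1: ['bus', 'clean', 'one'] (min_width=13, slack=3)
Line 2: ['car', 'and', 'I', 'in'] (min_width=12, slack=4)
Line 3: ['electric', 'cloud'] (min_width=14, slack=2)
Line 4: ['give', 'number', 'box'] (min_width=15, slack=1)
Line 5: ['bright', 'cat'] (min_width=10, slack=6)
Line 6: ['valley', 'standard'] (min_width=15, slack=1)
Line 7: ['brick', 'coffee'] (min_width=12, slack=4)
Line 8: ['time'] (min_width=4, slack=12)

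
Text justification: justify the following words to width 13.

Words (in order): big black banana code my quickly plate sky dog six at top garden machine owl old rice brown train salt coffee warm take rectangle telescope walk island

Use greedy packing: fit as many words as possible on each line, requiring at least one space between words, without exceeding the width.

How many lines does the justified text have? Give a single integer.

Line 1: ['big', 'black'] (min_width=9, slack=4)
Line 2: ['banana', 'code'] (min_width=11, slack=2)
Line 3: ['my', 'quickly'] (min_width=10, slack=3)
Line 4: ['plate', 'sky', 'dog'] (min_width=13, slack=0)
Line 5: ['six', 'at', 'top'] (min_width=10, slack=3)
Line 6: ['garden'] (min_width=6, slack=7)
Line 7: ['machine', 'owl'] (min_width=11, slack=2)
Line 8: ['old', 'rice'] (min_width=8, slack=5)
Line 9: ['brown', 'train'] (min_width=11, slack=2)
Line 10: ['salt', 'coffee'] (min_width=11, slack=2)
Line 11: ['warm', 'take'] (min_width=9, slack=4)
Line 12: ['rectangle'] (min_width=9, slack=4)
Line 13: ['telescope'] (min_width=9, slack=4)
Line 14: ['walk', 'island'] (min_width=11, slack=2)
Total lines: 14

Answer: 14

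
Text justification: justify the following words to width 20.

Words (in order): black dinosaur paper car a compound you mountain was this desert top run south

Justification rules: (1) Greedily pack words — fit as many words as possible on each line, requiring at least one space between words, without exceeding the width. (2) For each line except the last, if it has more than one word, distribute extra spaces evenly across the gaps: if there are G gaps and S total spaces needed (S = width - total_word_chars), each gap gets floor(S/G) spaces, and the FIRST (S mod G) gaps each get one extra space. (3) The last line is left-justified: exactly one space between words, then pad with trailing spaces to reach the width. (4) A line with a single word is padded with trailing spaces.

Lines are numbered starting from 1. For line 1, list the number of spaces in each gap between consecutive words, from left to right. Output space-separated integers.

Line 1: ['black', 'dinosaur', 'paper'] (min_width=20, slack=0)
Line 2: ['car', 'a', 'compound', 'you'] (min_width=18, slack=2)
Line 3: ['mountain', 'was', 'this'] (min_width=17, slack=3)
Line 4: ['desert', 'top', 'run', 'south'] (min_width=20, slack=0)

Answer: 1 1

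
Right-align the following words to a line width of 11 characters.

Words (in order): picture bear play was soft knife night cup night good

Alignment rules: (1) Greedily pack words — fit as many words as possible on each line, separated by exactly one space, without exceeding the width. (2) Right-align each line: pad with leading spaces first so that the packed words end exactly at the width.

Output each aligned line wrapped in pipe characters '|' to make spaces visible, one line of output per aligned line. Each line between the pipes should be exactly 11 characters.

Line 1: ['picture'] (min_width=7, slack=4)
Line 2: ['bear', 'play'] (min_width=9, slack=2)
Line 3: ['was', 'soft'] (min_width=8, slack=3)
Line 4: ['knife', 'night'] (min_width=11, slack=0)
Line 5: ['cup', 'night'] (min_width=9, slack=2)
Line 6: ['good'] (min_width=4, slack=7)

Answer: |    picture|
|  bear play|
|   was soft|
|knife night|
|  cup night|
|       good|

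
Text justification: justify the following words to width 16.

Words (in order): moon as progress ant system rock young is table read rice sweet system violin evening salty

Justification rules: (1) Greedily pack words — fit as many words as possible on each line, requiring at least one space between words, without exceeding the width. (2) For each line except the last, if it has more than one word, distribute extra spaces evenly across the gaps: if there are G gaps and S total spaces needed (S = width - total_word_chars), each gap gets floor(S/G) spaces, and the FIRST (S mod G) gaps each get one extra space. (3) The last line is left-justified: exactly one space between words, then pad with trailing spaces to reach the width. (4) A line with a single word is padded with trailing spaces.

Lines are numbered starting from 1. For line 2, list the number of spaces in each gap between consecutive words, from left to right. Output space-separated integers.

Line 1: ['moon', 'as', 'progress'] (min_width=16, slack=0)
Line 2: ['ant', 'system', 'rock'] (min_width=15, slack=1)
Line 3: ['young', 'is', 'table'] (min_width=14, slack=2)
Line 4: ['read', 'rice', 'sweet'] (min_width=15, slack=1)
Line 5: ['system', 'violin'] (min_width=13, slack=3)
Line 6: ['evening', 'salty'] (min_width=13, slack=3)

Answer: 2 1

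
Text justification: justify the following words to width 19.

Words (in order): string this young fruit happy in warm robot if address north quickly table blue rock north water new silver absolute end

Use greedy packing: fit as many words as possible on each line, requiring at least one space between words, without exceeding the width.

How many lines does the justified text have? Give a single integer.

Answer: 7

Derivation:
Line 1: ['string', 'this', 'young'] (min_width=17, slack=2)
Line 2: ['fruit', 'happy', 'in', 'warm'] (min_width=19, slack=0)
Line 3: ['robot', 'if', 'address'] (min_width=16, slack=3)
Line 4: ['north', 'quickly', 'table'] (min_width=19, slack=0)
Line 5: ['blue', 'rock', 'north'] (min_width=15, slack=4)
Line 6: ['water', 'new', 'silver'] (min_width=16, slack=3)
Line 7: ['absolute', 'end'] (min_width=12, slack=7)
Total lines: 7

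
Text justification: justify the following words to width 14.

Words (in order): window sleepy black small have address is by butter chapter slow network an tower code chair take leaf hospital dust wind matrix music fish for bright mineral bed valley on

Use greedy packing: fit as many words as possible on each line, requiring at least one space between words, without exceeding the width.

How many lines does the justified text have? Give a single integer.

Answer: 14

Derivation:
Line 1: ['window', 'sleepy'] (min_width=13, slack=1)
Line 2: ['black', 'small'] (min_width=11, slack=3)
Line 3: ['have', 'address'] (min_width=12, slack=2)
Line 4: ['is', 'by', 'butter'] (min_width=12, slack=2)
Line 5: ['chapter', 'slow'] (min_width=12, slack=2)
Line 6: ['network', 'an'] (min_width=10, slack=4)
Line 7: ['tower', 'code'] (min_width=10, slack=4)
Line 8: ['chair', 'take'] (min_width=10, slack=4)
Line 9: ['leaf', 'hospital'] (min_width=13, slack=1)
Line 10: ['dust', 'wind'] (min_width=9, slack=5)
Line 11: ['matrix', 'music'] (min_width=12, slack=2)
Line 12: ['fish', 'for'] (min_width=8, slack=6)
Line 13: ['bright', 'mineral'] (min_width=14, slack=0)
Line 14: ['bed', 'valley', 'on'] (min_width=13, slack=1)
Total lines: 14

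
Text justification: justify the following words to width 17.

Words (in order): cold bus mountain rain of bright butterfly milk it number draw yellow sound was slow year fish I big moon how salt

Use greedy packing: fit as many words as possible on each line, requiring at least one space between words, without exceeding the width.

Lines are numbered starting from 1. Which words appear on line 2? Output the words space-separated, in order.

Answer: rain of bright

Derivation:
Line 1: ['cold', 'bus', 'mountain'] (min_width=17, slack=0)
Line 2: ['rain', 'of', 'bright'] (min_width=14, slack=3)
Line 3: ['butterfly', 'milk', 'it'] (min_width=17, slack=0)
Line 4: ['number', 'draw'] (min_width=11, slack=6)
Line 5: ['yellow', 'sound', 'was'] (min_width=16, slack=1)
Line 6: ['slow', 'year', 'fish', 'I'] (min_width=16, slack=1)
Line 7: ['big', 'moon', 'how', 'salt'] (min_width=17, slack=0)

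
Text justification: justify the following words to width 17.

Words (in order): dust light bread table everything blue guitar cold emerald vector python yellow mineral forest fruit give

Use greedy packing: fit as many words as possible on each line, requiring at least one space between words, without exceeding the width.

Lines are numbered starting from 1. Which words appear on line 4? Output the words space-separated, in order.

Line 1: ['dust', 'light', 'bread'] (min_width=16, slack=1)
Line 2: ['table', 'everything'] (min_width=16, slack=1)
Line 3: ['blue', 'guitar', 'cold'] (min_width=16, slack=1)
Line 4: ['emerald', 'vector'] (min_width=14, slack=3)
Line 5: ['python', 'yellow'] (min_width=13, slack=4)
Line 6: ['mineral', 'forest'] (min_width=14, slack=3)
Line 7: ['fruit', 'give'] (min_width=10, slack=7)

Answer: emerald vector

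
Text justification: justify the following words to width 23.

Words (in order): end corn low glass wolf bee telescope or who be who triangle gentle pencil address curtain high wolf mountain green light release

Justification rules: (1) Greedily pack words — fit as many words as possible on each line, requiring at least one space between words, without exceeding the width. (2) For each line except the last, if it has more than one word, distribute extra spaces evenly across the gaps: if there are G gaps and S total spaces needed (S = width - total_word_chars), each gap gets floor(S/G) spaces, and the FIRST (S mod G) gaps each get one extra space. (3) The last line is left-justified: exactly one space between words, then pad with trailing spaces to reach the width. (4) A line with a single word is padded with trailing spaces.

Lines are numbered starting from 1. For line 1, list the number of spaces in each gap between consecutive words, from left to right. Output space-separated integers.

Answer: 1 1 1 1

Derivation:
Line 1: ['end', 'corn', 'low', 'glass', 'wolf'] (min_width=23, slack=0)
Line 2: ['bee', 'telescope', 'or', 'who', 'be'] (min_width=23, slack=0)
Line 3: ['who', 'triangle', 'gentle'] (min_width=19, slack=4)
Line 4: ['pencil', 'address', 'curtain'] (min_width=22, slack=1)
Line 5: ['high', 'wolf', 'mountain'] (min_width=18, slack=5)
Line 6: ['green', 'light', 'release'] (min_width=19, slack=4)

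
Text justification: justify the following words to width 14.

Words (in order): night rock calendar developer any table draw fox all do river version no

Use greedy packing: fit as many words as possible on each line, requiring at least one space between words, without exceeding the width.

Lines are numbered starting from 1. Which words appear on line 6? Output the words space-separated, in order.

Answer: version no

Derivation:
Line 1: ['night', 'rock'] (min_width=10, slack=4)
Line 2: ['calendar'] (min_width=8, slack=6)
Line 3: ['developer', 'any'] (min_width=13, slack=1)
Line 4: ['table', 'draw', 'fox'] (min_width=14, slack=0)
Line 5: ['all', 'do', 'river'] (min_width=12, slack=2)
Line 6: ['version', 'no'] (min_width=10, slack=4)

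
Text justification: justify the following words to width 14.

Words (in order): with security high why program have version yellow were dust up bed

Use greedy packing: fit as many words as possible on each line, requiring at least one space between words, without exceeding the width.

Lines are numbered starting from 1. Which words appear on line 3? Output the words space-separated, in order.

Answer: program have

Derivation:
Line 1: ['with', 'security'] (min_width=13, slack=1)
Line 2: ['high', 'why'] (min_width=8, slack=6)
Line 3: ['program', 'have'] (min_width=12, slack=2)
Line 4: ['version', 'yellow'] (min_width=14, slack=0)
Line 5: ['were', 'dust', 'up'] (min_width=12, slack=2)
Line 6: ['bed'] (min_width=3, slack=11)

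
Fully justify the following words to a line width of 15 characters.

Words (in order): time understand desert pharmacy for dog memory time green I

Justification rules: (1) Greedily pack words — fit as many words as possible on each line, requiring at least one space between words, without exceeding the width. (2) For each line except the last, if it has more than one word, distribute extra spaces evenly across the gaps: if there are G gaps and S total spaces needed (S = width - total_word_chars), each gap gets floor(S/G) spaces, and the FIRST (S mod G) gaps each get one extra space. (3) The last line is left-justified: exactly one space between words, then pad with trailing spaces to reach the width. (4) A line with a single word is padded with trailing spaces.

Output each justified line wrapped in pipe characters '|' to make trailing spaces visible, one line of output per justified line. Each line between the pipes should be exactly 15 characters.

Answer: |time understand|
|desert pharmacy|
|for  dog memory|
|time green I   |

Derivation:
Line 1: ['time', 'understand'] (min_width=15, slack=0)
Line 2: ['desert', 'pharmacy'] (min_width=15, slack=0)
Line 3: ['for', 'dog', 'memory'] (min_width=14, slack=1)
Line 4: ['time', 'green', 'I'] (min_width=12, slack=3)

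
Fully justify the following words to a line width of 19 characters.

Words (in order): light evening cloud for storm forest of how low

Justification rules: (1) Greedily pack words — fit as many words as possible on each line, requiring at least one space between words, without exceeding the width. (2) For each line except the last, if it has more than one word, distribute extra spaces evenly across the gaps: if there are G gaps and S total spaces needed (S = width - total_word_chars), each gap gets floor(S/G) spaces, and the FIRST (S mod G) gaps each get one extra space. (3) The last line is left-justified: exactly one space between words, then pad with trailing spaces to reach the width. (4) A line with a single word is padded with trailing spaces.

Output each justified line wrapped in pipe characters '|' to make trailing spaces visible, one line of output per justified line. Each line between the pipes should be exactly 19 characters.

Line 1: ['light', 'evening', 'cloud'] (min_width=19, slack=0)
Line 2: ['for', 'storm', 'forest', 'of'] (min_width=19, slack=0)
Line 3: ['how', 'low'] (min_width=7, slack=12)

Answer: |light evening cloud|
|for storm forest of|
|how low            |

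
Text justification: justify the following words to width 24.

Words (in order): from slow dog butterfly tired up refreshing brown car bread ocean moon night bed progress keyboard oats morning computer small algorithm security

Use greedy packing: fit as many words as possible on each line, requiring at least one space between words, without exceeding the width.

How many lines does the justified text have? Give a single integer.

Line 1: ['from', 'slow', 'dog', 'butterfly'] (min_width=23, slack=1)
Line 2: ['tired', 'up', 'refreshing'] (min_width=19, slack=5)
Line 3: ['brown', 'car', 'bread', 'ocean'] (min_width=21, slack=3)
Line 4: ['moon', 'night', 'bed', 'progress'] (min_width=23, slack=1)
Line 5: ['keyboard', 'oats', 'morning'] (min_width=21, slack=3)
Line 6: ['computer', 'small', 'algorithm'] (min_width=24, slack=0)
Line 7: ['security'] (min_width=8, slack=16)
Total lines: 7

Answer: 7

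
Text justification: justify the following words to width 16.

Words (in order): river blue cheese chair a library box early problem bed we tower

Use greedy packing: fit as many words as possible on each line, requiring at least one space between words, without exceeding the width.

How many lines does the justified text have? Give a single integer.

Line 1: ['river', 'blue'] (min_width=10, slack=6)
Line 2: ['cheese', 'chair', 'a'] (min_width=14, slack=2)
Line 3: ['library', 'box'] (min_width=11, slack=5)
Line 4: ['early', 'problem'] (min_width=13, slack=3)
Line 5: ['bed', 'we', 'tower'] (min_width=12, slack=4)
Total lines: 5

Answer: 5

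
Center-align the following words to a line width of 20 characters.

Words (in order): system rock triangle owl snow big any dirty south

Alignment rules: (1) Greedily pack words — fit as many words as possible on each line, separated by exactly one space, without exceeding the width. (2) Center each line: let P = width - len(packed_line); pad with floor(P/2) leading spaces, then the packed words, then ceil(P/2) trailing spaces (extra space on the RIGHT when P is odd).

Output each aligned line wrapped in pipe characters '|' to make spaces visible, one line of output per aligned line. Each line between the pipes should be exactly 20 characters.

Line 1: ['system', 'rock', 'triangle'] (min_width=20, slack=0)
Line 2: ['owl', 'snow', 'big', 'any'] (min_width=16, slack=4)
Line 3: ['dirty', 'south'] (min_width=11, slack=9)

Answer: |system rock triangle|
|  owl snow big any  |
|    dirty south     |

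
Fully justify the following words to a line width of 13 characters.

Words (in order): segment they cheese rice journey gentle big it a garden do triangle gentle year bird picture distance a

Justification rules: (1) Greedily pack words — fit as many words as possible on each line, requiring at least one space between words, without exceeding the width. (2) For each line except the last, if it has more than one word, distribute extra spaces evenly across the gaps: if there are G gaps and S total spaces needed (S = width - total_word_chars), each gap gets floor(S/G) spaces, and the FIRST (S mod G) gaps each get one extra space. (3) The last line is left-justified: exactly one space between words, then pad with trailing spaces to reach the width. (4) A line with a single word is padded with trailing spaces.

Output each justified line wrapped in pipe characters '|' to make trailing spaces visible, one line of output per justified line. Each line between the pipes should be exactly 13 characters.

Answer: |segment  they|
|cheese   rice|
|journey      |
|gentle big it|
|a  garden  do|
|triangle     |
|gentle   year|
|bird  picture|
|distance a   |

Derivation:
Line 1: ['segment', 'they'] (min_width=12, slack=1)
Line 2: ['cheese', 'rice'] (min_width=11, slack=2)
Line 3: ['journey'] (min_width=7, slack=6)
Line 4: ['gentle', 'big', 'it'] (min_width=13, slack=0)
Line 5: ['a', 'garden', 'do'] (min_width=11, slack=2)
Line 6: ['triangle'] (min_width=8, slack=5)
Line 7: ['gentle', 'year'] (min_width=11, slack=2)
Line 8: ['bird', 'picture'] (min_width=12, slack=1)
Line 9: ['distance', 'a'] (min_width=10, slack=3)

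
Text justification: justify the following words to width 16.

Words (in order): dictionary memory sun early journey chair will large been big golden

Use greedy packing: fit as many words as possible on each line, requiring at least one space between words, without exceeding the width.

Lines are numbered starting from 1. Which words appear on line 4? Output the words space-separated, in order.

Line 1: ['dictionary'] (min_width=10, slack=6)
Line 2: ['memory', 'sun', 'early'] (min_width=16, slack=0)
Line 3: ['journey', 'chair'] (min_width=13, slack=3)
Line 4: ['will', 'large', 'been'] (min_width=15, slack=1)
Line 5: ['big', 'golden'] (min_width=10, slack=6)

Answer: will large been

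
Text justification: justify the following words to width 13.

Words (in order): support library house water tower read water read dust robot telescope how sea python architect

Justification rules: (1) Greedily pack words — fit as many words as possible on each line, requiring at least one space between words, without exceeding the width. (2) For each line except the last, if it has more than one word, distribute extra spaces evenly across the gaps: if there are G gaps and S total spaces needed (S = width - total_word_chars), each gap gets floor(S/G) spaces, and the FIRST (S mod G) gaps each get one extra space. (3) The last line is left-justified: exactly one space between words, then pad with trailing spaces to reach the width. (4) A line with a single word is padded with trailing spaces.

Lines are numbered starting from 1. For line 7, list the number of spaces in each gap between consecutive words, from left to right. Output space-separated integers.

Line 1: ['support'] (min_width=7, slack=6)
Line 2: ['library', 'house'] (min_width=13, slack=0)
Line 3: ['water', 'tower'] (min_width=11, slack=2)
Line 4: ['read', 'water'] (min_width=10, slack=3)
Line 5: ['read', 'dust'] (min_width=9, slack=4)
Line 6: ['robot'] (min_width=5, slack=8)
Line 7: ['telescope', 'how'] (min_width=13, slack=0)
Line 8: ['sea', 'python'] (min_width=10, slack=3)
Line 9: ['architect'] (min_width=9, slack=4)

Answer: 1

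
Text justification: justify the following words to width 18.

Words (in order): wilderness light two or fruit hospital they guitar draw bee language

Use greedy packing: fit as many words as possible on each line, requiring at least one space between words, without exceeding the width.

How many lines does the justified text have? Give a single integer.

Answer: 5

Derivation:
Line 1: ['wilderness', 'light'] (min_width=16, slack=2)
Line 2: ['two', 'or', 'fruit'] (min_width=12, slack=6)
Line 3: ['hospital', 'they'] (min_width=13, slack=5)
Line 4: ['guitar', 'draw', 'bee'] (min_width=15, slack=3)
Line 5: ['language'] (min_width=8, slack=10)
Total lines: 5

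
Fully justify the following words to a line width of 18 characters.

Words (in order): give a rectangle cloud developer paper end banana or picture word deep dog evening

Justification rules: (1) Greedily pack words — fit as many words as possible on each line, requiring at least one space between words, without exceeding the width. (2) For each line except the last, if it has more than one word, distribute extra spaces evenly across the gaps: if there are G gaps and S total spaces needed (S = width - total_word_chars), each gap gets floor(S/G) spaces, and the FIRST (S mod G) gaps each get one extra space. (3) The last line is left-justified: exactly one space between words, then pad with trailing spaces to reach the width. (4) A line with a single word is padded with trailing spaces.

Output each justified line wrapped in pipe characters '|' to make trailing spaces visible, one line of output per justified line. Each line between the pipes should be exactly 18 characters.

Answer: |give  a  rectangle|
|cloud    developer|
|paper  end  banana|
|or   picture  word|
|deep dog evening  |

Derivation:
Line 1: ['give', 'a', 'rectangle'] (min_width=16, slack=2)
Line 2: ['cloud', 'developer'] (min_width=15, slack=3)
Line 3: ['paper', 'end', 'banana'] (min_width=16, slack=2)
Line 4: ['or', 'picture', 'word'] (min_width=15, slack=3)
Line 5: ['deep', 'dog', 'evening'] (min_width=16, slack=2)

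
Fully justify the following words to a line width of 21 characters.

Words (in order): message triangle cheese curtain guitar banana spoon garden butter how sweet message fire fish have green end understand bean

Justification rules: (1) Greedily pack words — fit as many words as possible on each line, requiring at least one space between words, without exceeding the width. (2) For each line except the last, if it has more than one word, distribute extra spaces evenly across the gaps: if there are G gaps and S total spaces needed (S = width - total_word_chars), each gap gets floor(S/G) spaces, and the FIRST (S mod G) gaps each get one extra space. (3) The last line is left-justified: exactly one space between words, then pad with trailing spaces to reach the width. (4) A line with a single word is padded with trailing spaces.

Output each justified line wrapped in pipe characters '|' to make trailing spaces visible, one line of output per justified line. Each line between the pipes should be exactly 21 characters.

Line 1: ['message', 'triangle'] (min_width=16, slack=5)
Line 2: ['cheese', 'curtain', 'guitar'] (min_width=21, slack=0)
Line 3: ['banana', 'spoon', 'garden'] (min_width=19, slack=2)
Line 4: ['butter', 'how', 'sweet'] (min_width=16, slack=5)
Line 5: ['message', 'fire', 'fish'] (min_width=17, slack=4)
Line 6: ['have', 'green', 'end'] (min_width=14, slack=7)
Line 7: ['understand', 'bean'] (min_width=15, slack=6)

Answer: |message      triangle|
|cheese curtain guitar|
|banana  spoon  garden|
|butter    how   sweet|
|message   fire   fish|
|have     green    end|
|understand bean      |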